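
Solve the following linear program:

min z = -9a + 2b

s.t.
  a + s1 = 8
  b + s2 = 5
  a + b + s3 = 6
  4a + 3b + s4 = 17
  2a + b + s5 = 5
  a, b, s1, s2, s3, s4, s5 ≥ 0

Evaluate the objective at each vertex of the feasible region:
  z(0, 0) = 0
  z(2.5, 0) = -22.5  ←
  z(0, 5) = 10
The minimum is at a = 2.5, b = 0.

a = 2.5, b = 0, z = -22.5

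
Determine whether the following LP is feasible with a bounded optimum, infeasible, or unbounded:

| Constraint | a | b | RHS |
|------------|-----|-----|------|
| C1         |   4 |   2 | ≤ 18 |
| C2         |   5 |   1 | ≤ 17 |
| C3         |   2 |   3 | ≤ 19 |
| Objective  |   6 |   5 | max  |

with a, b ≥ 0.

Feasible with a bounded optimal solution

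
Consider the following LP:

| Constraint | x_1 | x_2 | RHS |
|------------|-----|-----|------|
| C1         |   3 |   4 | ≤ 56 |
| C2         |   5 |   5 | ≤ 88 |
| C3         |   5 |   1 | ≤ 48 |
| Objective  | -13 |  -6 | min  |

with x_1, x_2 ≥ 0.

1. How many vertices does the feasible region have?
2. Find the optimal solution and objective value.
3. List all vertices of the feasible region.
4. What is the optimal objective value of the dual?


1. 4
2. x_1 = 8, x_2 = 8, z = -152
3. (0, 0), (9.6, 0), (8, 8), (0, 14)
4. -152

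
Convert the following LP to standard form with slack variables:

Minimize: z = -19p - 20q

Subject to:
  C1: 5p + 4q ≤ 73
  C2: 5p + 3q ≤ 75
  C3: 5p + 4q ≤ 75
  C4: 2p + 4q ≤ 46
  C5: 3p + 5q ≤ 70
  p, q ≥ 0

min z = -19p - 20q

s.t.
  5p + 4q + s1 = 73
  5p + 3q + s2 = 75
  5p + 4q + s3 = 75
  2p + 4q + s4 = 46
  3p + 5q + s5 = 70
  p, q, s1, s2, s3, s4, s5 ≥ 0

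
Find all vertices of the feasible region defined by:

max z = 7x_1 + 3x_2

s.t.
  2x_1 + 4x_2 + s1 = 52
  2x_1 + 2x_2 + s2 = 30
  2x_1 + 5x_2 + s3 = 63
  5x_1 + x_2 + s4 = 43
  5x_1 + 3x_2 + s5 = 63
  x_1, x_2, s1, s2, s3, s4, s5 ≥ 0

(0, 0), (8.6, 0), (7, 8), (4, 11), (0, 12.6)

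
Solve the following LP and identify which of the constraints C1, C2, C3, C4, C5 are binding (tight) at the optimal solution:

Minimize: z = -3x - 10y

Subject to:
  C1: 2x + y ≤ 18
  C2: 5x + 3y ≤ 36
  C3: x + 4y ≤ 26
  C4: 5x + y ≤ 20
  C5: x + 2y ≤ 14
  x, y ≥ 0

At x = 2, y = 6, compute slack b - a·x for each constraint:
  C1: 18 − 10 = 8  (slack)
  C2: 36 − 28 = 8  (slack)
  C3: 26 − 26 = 0  (binding)
  C4: 20 − 16 = 4  (slack)
  C5: 14 − 14 = 0  (binding)

Optimal: x = 2, y = 6
Binding: C3, C5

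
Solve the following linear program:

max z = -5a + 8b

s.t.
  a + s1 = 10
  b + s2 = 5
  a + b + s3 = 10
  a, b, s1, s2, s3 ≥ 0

Evaluate the objective at each vertex of the feasible region:
  z(0, 0) = 0
  z(10, 0) = -50
  z(5, 5) = 15
  z(0, 5) = 40  ←
The maximum is at a = 0, b = 5.

a = 0, b = 5, z = 40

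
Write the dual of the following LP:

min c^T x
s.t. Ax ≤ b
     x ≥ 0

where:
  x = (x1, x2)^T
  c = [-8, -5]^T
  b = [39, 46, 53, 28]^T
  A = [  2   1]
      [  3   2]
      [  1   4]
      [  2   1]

Primal min cᵀx s.t. Ax ≤ b, x ≥ 0  →  Dual max −bᵀy s.t. Aᵀy ≥ −c, y ≥ 0.

Maximize: z = -39y1 - 46y2 - 53y3 - 28y4

Subject to:
  2y1 + 3y2 + y3 + 2y4 ≥ 8
  y1 + 2y2 + 4y3 + y4 ≥ 5
  y1, y2, y3, y4 ≥ 0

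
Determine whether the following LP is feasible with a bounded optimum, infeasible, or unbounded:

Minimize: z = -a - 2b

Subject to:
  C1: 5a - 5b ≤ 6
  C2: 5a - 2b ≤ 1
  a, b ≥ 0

Unbounded (objective can decrease without bound)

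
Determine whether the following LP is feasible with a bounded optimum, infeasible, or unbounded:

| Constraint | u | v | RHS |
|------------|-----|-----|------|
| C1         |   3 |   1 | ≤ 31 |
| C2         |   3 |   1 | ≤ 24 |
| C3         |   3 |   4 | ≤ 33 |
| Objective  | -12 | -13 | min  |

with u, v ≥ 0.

Feasible with a bounded optimal solution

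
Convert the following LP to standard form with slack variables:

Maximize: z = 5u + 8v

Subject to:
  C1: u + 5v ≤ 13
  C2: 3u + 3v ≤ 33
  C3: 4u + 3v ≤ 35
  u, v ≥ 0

max z = 5u + 8v

s.t.
  u + 5v + s1 = 13
  3u + 3v + s2 = 33
  4u + 3v + s3 = 35
  u, v, s1, s2, s3 ≥ 0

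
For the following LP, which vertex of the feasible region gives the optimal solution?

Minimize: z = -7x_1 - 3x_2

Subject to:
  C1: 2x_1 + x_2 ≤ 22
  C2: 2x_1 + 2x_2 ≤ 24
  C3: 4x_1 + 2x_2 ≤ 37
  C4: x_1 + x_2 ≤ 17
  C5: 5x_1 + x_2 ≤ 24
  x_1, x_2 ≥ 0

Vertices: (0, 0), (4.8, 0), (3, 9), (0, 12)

Evaluate the objective at each vertex of the feasible region:
  z(0, 0) = 0
  z(4.8, 0) = -33.6
  z(3, 9) = -48  ←
  z(0, 12) = -36
The minimum is at x_1 = 3, x_2 = 9.

(3, 9)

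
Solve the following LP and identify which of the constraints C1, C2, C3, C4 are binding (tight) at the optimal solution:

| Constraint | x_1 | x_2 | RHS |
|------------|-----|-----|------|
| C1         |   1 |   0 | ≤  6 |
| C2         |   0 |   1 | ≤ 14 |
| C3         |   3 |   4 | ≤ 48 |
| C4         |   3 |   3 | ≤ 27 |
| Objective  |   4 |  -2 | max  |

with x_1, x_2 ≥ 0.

At x_1 = 6, x_2 = 0, compute slack b - a·x for each constraint:
  C1: 6 − 6 = 0  (binding)
  C2: 14 − 0 = 14  (slack)
  C3: 48 − 18 = 30  (slack)
  C4: 27 − 18 = 9  (slack)

Optimal: x_1 = 6, x_2 = 0
Binding: C1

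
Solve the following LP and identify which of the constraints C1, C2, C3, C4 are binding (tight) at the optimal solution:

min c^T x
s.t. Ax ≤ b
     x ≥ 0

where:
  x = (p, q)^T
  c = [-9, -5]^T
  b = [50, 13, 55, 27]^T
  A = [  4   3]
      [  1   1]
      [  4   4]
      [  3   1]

At p = 7, q = 6, compute slack b - a·x for each constraint:
  C1: 50 − 46 = 4  (slack)
  C2: 13 − 13 = 0  (binding)
  C3: 55 − 52 = 3  (slack)
  C4: 27 − 27 = 0  (binding)

Optimal: p = 7, q = 6
Binding: C2, C4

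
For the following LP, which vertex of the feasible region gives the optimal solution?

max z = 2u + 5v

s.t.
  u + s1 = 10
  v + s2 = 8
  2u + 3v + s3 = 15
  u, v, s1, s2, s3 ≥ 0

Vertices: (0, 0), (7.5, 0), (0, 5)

Evaluate the objective at each vertex of the feasible region:
  z(0, 0) = 0
  z(7.5, 0) = 15
  z(0, 5) = 25  ←
The maximum is at u = 0, v = 5.

(0, 5)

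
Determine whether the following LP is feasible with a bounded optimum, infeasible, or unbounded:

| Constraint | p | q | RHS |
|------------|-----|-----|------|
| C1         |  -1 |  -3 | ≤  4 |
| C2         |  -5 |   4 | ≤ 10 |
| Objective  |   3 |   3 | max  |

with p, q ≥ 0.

Unbounded (objective can increase without bound)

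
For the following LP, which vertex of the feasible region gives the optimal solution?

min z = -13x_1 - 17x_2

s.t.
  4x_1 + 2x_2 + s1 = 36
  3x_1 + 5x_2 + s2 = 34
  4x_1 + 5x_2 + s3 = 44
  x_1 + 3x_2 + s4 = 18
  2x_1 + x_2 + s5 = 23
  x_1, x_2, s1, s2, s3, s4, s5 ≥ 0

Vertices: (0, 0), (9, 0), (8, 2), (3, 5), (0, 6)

Evaluate the objective at each vertex of the feasible region:
  z(0, 0) = 0
  z(9, 0) = -117
  z(8, 2) = -138  ←
  z(3, 5) = -124
  z(0, 6) = -102
The minimum is at x_1 = 8, x_2 = 2.

(8, 2)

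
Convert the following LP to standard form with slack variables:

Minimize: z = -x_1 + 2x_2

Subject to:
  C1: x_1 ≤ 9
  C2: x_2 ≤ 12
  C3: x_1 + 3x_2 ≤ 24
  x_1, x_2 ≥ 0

min z = -x_1 + 2x_2

s.t.
  x_1 + s1 = 9
  x_2 + s2 = 12
  x_1 + 3x_2 + s3 = 24
  x_1, x_2, s1, s2, s3 ≥ 0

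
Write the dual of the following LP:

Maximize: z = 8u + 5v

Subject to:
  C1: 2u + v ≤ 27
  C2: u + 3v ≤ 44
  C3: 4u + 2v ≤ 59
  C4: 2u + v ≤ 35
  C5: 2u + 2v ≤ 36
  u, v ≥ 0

Primal max cᵀx s.t. Ax ≤ b, x ≥ 0  →  Dual min bᵀy s.t. Aᵀy ≥ c, y ≥ 0.

Minimize: z = 27y1 + 44y2 + 59y3 + 35y4 + 36y5

Subject to:
  2y1 + y2 + 4y3 + 2y4 + 2y5 ≥ 8
  y1 + 3y2 + 2y3 + y4 + 2y5 ≥ 5
  y1, y2, y3, y4, y5 ≥ 0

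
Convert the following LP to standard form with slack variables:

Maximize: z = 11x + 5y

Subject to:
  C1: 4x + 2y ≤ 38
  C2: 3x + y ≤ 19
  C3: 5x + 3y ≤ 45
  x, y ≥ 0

max z = 11x + 5y

s.t.
  4x + 2y + s1 = 38
  3x + y + s2 = 19
  5x + 3y + s3 = 45
  x, y, s1, s2, s3 ≥ 0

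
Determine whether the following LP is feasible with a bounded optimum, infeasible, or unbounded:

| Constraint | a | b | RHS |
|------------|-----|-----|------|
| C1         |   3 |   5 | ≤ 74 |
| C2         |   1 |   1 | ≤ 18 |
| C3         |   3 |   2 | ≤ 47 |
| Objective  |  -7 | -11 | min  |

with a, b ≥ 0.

Feasible with a bounded optimal solution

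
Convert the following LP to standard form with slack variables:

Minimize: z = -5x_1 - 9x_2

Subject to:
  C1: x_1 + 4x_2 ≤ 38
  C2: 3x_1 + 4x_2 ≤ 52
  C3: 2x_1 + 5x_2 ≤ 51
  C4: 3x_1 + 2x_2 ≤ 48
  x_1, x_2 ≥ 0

min z = -5x_1 - 9x_2

s.t.
  x_1 + 4x_2 + s1 = 38
  3x_1 + 4x_2 + s2 = 52
  2x_1 + 5x_2 + s3 = 51
  3x_1 + 2x_2 + s4 = 48
  x_1, x_2, s1, s2, s3, s4 ≥ 0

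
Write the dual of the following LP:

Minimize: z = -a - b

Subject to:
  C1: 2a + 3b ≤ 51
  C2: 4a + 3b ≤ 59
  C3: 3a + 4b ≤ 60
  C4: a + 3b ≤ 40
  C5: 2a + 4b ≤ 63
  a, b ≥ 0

Primal min cᵀx s.t. Ax ≤ b, x ≥ 0  →  Dual max −bᵀy s.t. Aᵀy ≥ −c, y ≥ 0.

Maximize: z = -51y1 - 59y2 - 60y3 - 40y4 - 63y5

Subject to:
  2y1 + 4y2 + 3y3 + y4 + 2y5 ≥ 1
  3y1 + 3y2 + 4y3 + 3y4 + 4y5 ≥ 1
  y1, y2, y3, y4, y5 ≥ 0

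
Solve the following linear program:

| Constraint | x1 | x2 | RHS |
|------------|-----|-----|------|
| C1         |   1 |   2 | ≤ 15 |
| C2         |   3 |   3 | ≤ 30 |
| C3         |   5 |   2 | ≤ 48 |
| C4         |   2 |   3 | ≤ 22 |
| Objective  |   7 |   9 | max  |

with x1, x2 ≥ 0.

Evaluate the objective at each vertex of the feasible region:
  z(0, 0) = 0
  z(9.6, 0) = 67.2
  z(9.333, 0.6667) = 71.33
  z(8, 2) = 74  ←
  z(0, 7.333) = 66
The maximum is at x1 = 8, x2 = 2.

x1 = 8, x2 = 2, z = 74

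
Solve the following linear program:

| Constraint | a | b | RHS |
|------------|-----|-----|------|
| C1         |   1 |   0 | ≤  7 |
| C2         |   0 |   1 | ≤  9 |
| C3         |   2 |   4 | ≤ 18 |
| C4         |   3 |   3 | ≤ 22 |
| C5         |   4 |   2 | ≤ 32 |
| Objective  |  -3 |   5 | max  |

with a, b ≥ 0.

Evaluate the objective at each vertex of the feasible region:
  z(0, 0) = 0
  z(7, 0) = -21
  z(7, 0.3333) = -19.33
  z(5.667, 1.667) = -8.667
  z(0, 4.5) = 22.5  ←
The maximum is at a = 0, b = 4.5.

a = 0, b = 4.5, z = 22.5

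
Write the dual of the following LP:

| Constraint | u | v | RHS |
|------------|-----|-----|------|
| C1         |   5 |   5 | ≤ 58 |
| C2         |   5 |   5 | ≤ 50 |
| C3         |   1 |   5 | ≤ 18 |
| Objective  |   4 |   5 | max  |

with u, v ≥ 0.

Primal max cᵀx s.t. Ax ≤ b, x ≥ 0  →  Dual min bᵀy s.t. Aᵀy ≥ c, y ≥ 0.

Minimize: z = 58y1 + 50y2 + 18y3

Subject to:
  5y1 + 5y2 + y3 ≥ 4
  5y1 + 5y2 + 5y3 ≥ 5
  y1, y2, y3 ≥ 0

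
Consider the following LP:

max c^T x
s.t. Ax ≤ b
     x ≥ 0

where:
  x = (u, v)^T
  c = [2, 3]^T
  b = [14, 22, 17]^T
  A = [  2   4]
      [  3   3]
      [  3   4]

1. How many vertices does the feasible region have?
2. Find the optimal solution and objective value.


1. 4
2. u = 3, v = 2, z = 12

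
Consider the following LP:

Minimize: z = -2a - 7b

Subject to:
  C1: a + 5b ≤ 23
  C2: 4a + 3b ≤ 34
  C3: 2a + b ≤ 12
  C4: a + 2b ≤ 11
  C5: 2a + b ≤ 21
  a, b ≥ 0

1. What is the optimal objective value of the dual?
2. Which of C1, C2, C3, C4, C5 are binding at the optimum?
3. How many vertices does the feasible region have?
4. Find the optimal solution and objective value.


1. -34
2. C1, C4
3. 5
4. a = 3, b = 4, z = -34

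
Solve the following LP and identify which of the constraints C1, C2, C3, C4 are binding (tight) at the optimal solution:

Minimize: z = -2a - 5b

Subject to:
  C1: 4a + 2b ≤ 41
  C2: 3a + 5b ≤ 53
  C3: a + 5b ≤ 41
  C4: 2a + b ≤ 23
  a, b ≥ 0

At a = 6, b = 7, compute slack b - a·x for each constraint:
  C1: 41 − 38 = 3  (slack)
  C2: 53 − 53 = 0  (binding)
  C3: 41 − 41 = 0  (binding)
  C4: 23 − 19 = 4  (slack)

Optimal: a = 6, b = 7
Binding: C2, C3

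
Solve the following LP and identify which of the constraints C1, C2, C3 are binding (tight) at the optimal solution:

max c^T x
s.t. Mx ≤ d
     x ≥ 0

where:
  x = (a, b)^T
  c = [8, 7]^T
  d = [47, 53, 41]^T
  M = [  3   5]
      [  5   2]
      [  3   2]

At a = 9, b = 4, compute slack b - a·x for each constraint:
  C1: 47 − 47 = 0  (binding)
  C2: 53 − 53 = 0  (binding)
  C3: 41 − 35 = 6  (slack)

Optimal: a = 9, b = 4
Binding: C1, C2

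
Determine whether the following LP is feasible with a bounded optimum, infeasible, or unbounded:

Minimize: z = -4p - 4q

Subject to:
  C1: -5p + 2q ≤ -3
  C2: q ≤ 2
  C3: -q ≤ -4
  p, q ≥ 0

Infeasible (no feasible solution exists)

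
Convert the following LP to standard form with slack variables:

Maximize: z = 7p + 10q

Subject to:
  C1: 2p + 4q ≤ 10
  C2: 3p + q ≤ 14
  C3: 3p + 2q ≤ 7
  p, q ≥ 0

max z = 7p + 10q

s.t.
  2p + 4q + s1 = 10
  3p + q + s2 = 14
  3p + 2q + s3 = 7
  p, q, s1, s2, s3 ≥ 0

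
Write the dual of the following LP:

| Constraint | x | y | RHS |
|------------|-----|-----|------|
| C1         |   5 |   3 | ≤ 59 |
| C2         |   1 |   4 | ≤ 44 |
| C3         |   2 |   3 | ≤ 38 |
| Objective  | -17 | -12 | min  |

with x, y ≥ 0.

Primal min cᵀx s.t. Ax ≤ b, x ≥ 0  →  Dual max −bᵀy s.t. Aᵀy ≥ −c, y ≥ 0.

Maximize: z = -59y1 - 44y2 - 38y3

Subject to:
  5y1 + y2 + 2y3 ≥ 17
  3y1 + 4y2 + 3y3 ≥ 12
  y1, y2, y3 ≥ 0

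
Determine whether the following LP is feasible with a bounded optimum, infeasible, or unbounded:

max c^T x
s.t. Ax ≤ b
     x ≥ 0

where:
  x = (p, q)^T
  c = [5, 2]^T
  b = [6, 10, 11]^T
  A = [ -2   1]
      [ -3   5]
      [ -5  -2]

Unbounded (objective can increase without bound)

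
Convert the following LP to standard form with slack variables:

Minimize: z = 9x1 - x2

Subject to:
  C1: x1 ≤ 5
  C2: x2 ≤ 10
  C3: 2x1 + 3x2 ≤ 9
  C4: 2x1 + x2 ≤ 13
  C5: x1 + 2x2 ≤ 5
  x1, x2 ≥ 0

min z = 9x1 - x2

s.t.
  x1 + s1 = 5
  x2 + s2 = 10
  2x1 + 3x2 + s3 = 9
  2x1 + x2 + s4 = 13
  x1 + 2x2 + s5 = 5
  x1, x2, s1, s2, s3, s4, s5 ≥ 0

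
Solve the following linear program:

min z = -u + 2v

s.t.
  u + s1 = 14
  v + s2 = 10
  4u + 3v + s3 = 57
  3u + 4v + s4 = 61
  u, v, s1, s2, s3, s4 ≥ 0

Evaluate the objective at each vertex of the feasible region:
  z(0, 0) = 0
  z(14, 0) = -14  ←
  z(14, 0.3333) = -13.33
  z(6.75, 10) = 13.25
  z(0, 10) = 20
The minimum is at u = 14, v = 0.

u = 14, v = 0, z = -14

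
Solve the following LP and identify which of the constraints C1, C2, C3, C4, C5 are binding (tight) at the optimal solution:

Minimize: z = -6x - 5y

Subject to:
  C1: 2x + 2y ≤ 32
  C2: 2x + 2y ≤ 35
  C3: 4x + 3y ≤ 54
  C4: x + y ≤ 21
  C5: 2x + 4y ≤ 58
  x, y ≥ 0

At x = 6, y = 10, compute slack b - a·x for each constraint:
  C1: 32 − 32 = 0  (binding)
  C2: 35 − 32 = 3  (slack)
  C3: 54 − 54 = 0  (binding)
  C4: 21 − 16 = 5  (slack)
  C5: 58 − 52 = 6  (slack)

Optimal: x = 6, y = 10
Binding: C1, C3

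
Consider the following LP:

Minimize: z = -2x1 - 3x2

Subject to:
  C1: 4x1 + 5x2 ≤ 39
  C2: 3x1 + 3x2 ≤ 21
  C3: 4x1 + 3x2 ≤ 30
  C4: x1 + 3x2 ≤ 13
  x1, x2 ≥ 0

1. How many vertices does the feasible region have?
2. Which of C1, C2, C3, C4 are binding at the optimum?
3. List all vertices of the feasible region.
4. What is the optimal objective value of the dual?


1. 4
2. C2, C4
3. (0, 0), (7, 0), (4, 3), (0, 4.333)
4. -17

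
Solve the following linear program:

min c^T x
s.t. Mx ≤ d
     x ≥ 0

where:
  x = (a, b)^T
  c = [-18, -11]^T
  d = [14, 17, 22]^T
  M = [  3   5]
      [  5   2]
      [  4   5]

Evaluate the objective at each vertex of the feasible region:
  z(0, 0) = 0
  z(3.4, 0) = -61.2
  z(3, 1) = -65  ←
  z(0, 2.8) = -30.8
The minimum is at a = 3, b = 1.

a = 3, b = 1, z = -65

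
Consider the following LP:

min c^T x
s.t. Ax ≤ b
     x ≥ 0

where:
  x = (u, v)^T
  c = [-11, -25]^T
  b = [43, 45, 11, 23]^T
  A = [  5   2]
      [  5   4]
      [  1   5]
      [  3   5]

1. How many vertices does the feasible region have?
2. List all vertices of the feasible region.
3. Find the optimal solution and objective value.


1. 4
2. (0, 0), (7.667, 0), (6, 1), (0, 2.2)
3. u = 6, v = 1, z = -91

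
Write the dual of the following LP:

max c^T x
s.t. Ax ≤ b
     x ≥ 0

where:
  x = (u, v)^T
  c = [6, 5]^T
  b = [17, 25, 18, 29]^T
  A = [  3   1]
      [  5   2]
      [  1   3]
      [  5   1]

Primal max cᵀx s.t. Ax ≤ b, x ≥ 0  →  Dual min bᵀy s.t. Aᵀy ≥ c, y ≥ 0.

Minimize: z = 17y1 + 25y2 + 18y3 + 29y4

Subject to:
  3y1 + 5y2 + y3 + 5y4 ≥ 6
  y1 + 2y2 + 3y3 + y4 ≥ 5
  y1, y2, y3, y4 ≥ 0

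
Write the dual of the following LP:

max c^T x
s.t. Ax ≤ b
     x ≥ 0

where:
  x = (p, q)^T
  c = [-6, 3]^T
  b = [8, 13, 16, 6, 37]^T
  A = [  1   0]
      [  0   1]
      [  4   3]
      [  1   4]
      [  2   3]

Primal max cᵀx s.t. Ax ≤ b, x ≥ 0  →  Dual min bᵀy s.t. Aᵀy ≥ c, y ≥ 0.

Minimize: z = 8y1 + 13y2 + 16y3 + 6y4 + 37y5

Subject to:
  y1 + 4y3 + y4 + 2y5 ≥ -6
  y2 + 3y3 + 4y4 + 3y5 ≥ 3
  y1, y2, y3, y4, y5 ≥ 0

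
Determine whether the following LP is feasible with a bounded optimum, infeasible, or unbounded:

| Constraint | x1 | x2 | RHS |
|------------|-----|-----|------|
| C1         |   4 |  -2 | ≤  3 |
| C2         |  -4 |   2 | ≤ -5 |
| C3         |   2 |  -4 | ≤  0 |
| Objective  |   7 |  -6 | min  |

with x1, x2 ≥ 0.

Infeasible (no feasible solution exists)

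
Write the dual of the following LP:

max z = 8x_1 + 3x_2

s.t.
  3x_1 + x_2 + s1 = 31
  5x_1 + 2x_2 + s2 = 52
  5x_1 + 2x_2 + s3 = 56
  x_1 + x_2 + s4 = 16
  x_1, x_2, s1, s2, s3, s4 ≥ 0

Primal max cᵀx s.t. Ax ≤ b, x ≥ 0  →  Dual min bᵀy s.t. Aᵀy ≥ c, y ≥ 0.

Minimize: z = 31y1 + 52y2 + 56y3 + 16y4

Subject to:
  3y1 + 5y2 + 5y3 + y4 ≥ 8
  y1 + 2y2 + 2y3 + y4 ≥ 3
  y1, y2, y3, y4 ≥ 0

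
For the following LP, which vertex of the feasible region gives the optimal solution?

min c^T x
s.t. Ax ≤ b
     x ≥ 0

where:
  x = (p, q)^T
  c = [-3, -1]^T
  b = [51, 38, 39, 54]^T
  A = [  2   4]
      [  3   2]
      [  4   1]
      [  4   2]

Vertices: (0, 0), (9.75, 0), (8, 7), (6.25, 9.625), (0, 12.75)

Evaluate the objective at each vertex of the feasible region:
  z(0, 0) = 0
  z(9.75, 0) = -29.25
  z(8, 7) = -31  ←
  z(6.25, 9.625) = -28.38
  z(0, 12.75) = -12.75
The minimum is at p = 8, q = 7.

(8, 7)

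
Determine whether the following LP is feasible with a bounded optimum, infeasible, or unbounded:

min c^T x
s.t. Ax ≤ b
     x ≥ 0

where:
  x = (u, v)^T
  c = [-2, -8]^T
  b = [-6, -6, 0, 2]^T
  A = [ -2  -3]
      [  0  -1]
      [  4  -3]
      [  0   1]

Infeasible (no feasible solution exists)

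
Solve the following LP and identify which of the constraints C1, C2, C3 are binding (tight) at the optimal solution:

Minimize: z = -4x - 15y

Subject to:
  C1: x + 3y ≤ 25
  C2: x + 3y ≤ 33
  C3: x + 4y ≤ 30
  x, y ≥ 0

At x = 10, y = 5, compute slack b - a·x for each constraint:
  C1: 25 − 25 = 0  (binding)
  C2: 33 − 25 = 8  (slack)
  C3: 30 − 30 = 0  (binding)

Optimal: x = 10, y = 5
Binding: C1, C3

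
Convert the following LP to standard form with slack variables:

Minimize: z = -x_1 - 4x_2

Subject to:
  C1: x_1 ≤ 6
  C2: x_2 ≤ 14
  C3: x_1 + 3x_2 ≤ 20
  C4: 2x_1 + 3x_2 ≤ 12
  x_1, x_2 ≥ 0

min z = -x_1 - 4x_2

s.t.
  x_1 + s1 = 6
  x_2 + s2 = 14
  x_1 + 3x_2 + s3 = 20
  2x_1 + 3x_2 + s4 = 12
  x_1, x_2, s1, s2, s3, s4 ≥ 0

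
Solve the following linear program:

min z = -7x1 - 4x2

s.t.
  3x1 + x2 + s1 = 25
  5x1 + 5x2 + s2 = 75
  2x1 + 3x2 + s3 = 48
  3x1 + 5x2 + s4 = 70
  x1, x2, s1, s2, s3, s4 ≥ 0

Evaluate the objective at each vertex of the feasible region:
  z(0, 0) = 0
  z(8.333, 0) = -58.33
  z(5, 10) = -75  ←
  z(2.5, 12.5) = -67.5
  z(0, 14) = -56
The minimum is at x1 = 5, x2 = 10.

x1 = 5, x2 = 10, z = -75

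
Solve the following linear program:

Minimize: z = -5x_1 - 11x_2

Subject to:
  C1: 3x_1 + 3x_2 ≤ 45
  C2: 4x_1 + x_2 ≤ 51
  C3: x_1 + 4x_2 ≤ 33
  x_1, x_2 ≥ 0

Evaluate the objective at each vertex of the feasible region:
  z(0, 0) = 0
  z(12.75, 0) = -63.75
  z(12, 3) = -93
  z(9, 6) = -111  ←
  z(0, 8.25) = -90.75
The minimum is at x_1 = 9, x_2 = 6.

x_1 = 9, x_2 = 6, z = -111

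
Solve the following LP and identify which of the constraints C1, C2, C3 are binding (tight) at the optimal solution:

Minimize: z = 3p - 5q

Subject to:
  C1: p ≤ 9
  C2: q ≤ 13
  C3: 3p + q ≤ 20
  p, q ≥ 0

At p = 0, q = 13, compute slack b - a·x for each constraint:
  C1: 9 − 0 = 9  (slack)
  C2: 13 − 13 = 0  (binding)
  C3: 20 − 13 = 7  (slack)

Optimal: p = 0, q = 13
Binding: C2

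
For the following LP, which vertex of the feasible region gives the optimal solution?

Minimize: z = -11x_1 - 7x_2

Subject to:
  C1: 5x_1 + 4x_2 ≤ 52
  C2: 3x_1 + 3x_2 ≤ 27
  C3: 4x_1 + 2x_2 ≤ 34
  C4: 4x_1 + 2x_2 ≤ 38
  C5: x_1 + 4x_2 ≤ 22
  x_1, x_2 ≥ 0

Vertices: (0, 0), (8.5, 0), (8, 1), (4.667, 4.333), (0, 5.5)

Evaluate the objective at each vertex of the feasible region:
  z(0, 0) = 0
  z(8.5, 0) = -93.5
  z(8, 1) = -95  ←
  z(4.667, 4.333) = -81.67
  z(0, 5.5) = -38.5
The minimum is at x_1 = 8, x_2 = 1.

(8, 1)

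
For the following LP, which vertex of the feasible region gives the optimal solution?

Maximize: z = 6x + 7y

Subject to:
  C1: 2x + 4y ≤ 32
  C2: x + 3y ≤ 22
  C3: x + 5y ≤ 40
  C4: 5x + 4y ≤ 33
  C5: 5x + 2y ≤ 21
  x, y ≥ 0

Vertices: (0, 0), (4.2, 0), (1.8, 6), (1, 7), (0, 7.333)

Evaluate the objective at each vertex of the feasible region:
  z(0, 0) = 0
  z(4.2, 0) = 25.2
  z(1.8, 6) = 52.8
  z(1, 7) = 55  ←
  z(0, 7.333) = 51.33
The maximum is at x = 1, y = 7.

(1, 7)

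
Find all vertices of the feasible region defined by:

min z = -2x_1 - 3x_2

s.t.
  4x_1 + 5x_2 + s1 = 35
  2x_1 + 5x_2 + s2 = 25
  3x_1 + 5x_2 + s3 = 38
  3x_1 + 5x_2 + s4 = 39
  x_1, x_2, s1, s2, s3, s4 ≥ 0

(0, 0), (8.75, 0), (5, 3), (0, 5)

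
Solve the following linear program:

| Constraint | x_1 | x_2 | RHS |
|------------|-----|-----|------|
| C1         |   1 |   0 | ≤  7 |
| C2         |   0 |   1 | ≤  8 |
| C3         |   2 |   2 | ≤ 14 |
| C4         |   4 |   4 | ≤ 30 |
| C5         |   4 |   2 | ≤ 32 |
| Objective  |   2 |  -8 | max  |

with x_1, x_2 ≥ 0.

Evaluate the objective at each vertex of the feasible region:
  z(0, 0) = 0
  z(7, 0) = 14  ←
  z(0, 7) = -56
The maximum is at x_1 = 7, x_2 = 0.

x_1 = 7, x_2 = 0, z = 14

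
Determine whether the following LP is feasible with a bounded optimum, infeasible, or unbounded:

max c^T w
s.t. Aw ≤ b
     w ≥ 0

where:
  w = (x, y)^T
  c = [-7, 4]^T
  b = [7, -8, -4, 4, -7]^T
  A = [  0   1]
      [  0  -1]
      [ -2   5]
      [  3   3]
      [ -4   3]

Infeasible (no feasible solution exists)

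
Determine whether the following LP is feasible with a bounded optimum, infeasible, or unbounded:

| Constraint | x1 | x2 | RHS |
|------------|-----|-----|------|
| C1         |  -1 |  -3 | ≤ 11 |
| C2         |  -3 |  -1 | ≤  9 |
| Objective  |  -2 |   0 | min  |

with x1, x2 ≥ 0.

Unbounded (objective can decrease without bound)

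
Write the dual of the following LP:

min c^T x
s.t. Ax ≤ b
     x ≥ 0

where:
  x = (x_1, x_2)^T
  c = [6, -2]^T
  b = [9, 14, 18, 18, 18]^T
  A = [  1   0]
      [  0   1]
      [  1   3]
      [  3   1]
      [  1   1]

Primal min cᵀx s.t. Ax ≤ b, x ≥ 0  →  Dual max −bᵀy s.t. Aᵀy ≥ −c, y ≥ 0.

Maximize: z = -9y1 - 14y2 - 18y3 - 18y4 - 18y5

Subject to:
  y1 + y3 + 3y4 + y5 ≥ -6
  y2 + 3y3 + y4 + y5 ≥ 2
  y1, y2, y3, y4, y5 ≥ 0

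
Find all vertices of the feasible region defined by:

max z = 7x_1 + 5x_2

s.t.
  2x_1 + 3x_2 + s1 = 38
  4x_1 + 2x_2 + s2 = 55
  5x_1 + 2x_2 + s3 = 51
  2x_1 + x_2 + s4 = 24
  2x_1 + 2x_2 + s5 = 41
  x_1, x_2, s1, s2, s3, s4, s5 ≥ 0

(0, 0), (10.2, 0), (7, 8), (0, 12.67)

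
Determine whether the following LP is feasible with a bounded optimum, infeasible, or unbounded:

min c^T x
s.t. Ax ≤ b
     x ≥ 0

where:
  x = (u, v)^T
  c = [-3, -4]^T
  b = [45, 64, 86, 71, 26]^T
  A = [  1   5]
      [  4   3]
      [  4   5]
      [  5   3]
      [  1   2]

Feasible with a bounded optimal solution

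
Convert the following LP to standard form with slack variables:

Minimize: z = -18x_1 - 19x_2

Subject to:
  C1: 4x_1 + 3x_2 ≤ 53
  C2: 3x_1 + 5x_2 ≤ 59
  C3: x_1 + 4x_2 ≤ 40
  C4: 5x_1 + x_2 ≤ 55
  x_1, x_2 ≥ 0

min z = -18x_1 - 19x_2

s.t.
  4x_1 + 3x_2 + s1 = 53
  3x_1 + 5x_2 + s2 = 59
  x_1 + 4x_2 + s3 = 40
  5x_1 + x_2 + s4 = 55
  x_1, x_2, s1, s2, s3, s4 ≥ 0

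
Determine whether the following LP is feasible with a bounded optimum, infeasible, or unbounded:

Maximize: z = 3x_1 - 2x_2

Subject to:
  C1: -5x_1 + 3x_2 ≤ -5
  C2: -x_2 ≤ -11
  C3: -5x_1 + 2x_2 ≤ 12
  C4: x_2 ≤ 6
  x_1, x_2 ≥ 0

Infeasible (no feasible solution exists)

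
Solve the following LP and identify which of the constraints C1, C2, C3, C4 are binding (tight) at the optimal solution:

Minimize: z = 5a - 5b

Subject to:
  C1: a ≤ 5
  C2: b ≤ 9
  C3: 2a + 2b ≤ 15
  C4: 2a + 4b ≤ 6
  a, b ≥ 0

At a = 0, b = 1.5, compute slack b - a·x for each constraint:
  C1: 5 − 0 = 5  (slack)
  C2: 9 − 1.5 = 7.5  (slack)
  C3: 15 − 3 = 12  (slack)
  C4: 6 − 6 = 0  (binding)

Optimal: a = 0, b = 1.5
Binding: C4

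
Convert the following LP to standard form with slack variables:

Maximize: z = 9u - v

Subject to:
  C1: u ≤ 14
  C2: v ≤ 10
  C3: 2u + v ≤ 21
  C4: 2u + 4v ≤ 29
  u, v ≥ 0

max z = 9u - v

s.t.
  u + s1 = 14
  v + s2 = 10
  2u + v + s3 = 21
  2u + 4v + s4 = 29
  u, v, s1, s2, s3, s4 ≥ 0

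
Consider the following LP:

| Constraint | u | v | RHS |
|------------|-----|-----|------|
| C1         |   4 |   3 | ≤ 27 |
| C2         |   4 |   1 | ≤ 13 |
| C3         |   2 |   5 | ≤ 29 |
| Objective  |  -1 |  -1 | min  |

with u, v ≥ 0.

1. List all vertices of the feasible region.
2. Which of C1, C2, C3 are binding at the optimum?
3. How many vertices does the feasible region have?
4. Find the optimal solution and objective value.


1. (0, 0), (3.25, 0), (2, 5), (0, 5.8)
2. C2, C3
3. 4
4. u = 2, v = 5, z = -7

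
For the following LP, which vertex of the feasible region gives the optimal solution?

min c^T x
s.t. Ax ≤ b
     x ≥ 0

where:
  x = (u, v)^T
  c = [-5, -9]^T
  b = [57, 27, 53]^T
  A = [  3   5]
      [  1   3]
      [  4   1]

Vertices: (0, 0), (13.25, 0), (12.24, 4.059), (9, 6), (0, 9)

Evaluate the objective at each vertex of the feasible region:
  z(0, 0) = 0
  z(13.25, 0) = -66.25
  z(12.24, 4.059) = -97.71
  z(9, 6) = -99  ←
  z(0, 9) = -81
The minimum is at u = 9, v = 6.

(9, 6)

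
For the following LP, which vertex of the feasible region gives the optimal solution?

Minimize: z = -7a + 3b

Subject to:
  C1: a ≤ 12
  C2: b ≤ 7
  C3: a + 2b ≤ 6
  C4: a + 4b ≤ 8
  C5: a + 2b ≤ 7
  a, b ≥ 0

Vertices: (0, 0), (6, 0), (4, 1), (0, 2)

Evaluate the objective at each vertex of the feasible region:
  z(0, 0) = 0
  z(6, 0) = -42  ←
  z(4, 1) = -25
  z(0, 2) = 6
The minimum is at a = 6, b = 0.

(6, 0)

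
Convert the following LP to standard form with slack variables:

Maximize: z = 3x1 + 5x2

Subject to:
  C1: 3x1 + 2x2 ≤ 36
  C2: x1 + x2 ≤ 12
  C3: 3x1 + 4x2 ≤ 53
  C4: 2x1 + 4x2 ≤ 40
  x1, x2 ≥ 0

max z = 3x1 + 5x2

s.t.
  3x1 + 2x2 + s1 = 36
  x1 + x2 + s2 = 12
  3x1 + 4x2 + s3 = 53
  2x1 + 4x2 + s4 = 40
  x1, x2, s1, s2, s3, s4 ≥ 0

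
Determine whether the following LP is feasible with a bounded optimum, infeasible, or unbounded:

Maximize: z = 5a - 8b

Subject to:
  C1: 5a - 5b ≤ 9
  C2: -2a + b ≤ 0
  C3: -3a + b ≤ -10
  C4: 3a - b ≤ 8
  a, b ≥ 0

Infeasible (no feasible solution exists)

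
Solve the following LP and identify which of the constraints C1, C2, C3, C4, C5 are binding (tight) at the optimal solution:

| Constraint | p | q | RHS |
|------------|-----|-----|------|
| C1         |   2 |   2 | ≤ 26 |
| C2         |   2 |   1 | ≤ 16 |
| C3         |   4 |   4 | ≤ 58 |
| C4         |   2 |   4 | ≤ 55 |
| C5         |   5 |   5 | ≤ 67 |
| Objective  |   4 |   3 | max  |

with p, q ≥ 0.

At p = 3, q = 10, compute slack b - a·x for each constraint:
  C1: 26 − 26 = 0  (binding)
  C2: 16 − 16 = 0  (binding)
  C3: 58 − 52 = 6  (slack)
  C4: 55 − 46 = 9  (slack)
  C5: 67 − 65 = 2  (slack)

Optimal: p = 3, q = 10
Binding: C1, C2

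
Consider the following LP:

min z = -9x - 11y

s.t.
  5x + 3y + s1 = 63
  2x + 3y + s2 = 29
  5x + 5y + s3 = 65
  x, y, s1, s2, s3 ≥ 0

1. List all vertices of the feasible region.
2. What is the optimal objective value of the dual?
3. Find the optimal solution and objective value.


1. (0, 0), (12.6, 0), (12, 1), (10, 3), (0, 9.667)
2. -123
3. x = 10, y = 3, z = -123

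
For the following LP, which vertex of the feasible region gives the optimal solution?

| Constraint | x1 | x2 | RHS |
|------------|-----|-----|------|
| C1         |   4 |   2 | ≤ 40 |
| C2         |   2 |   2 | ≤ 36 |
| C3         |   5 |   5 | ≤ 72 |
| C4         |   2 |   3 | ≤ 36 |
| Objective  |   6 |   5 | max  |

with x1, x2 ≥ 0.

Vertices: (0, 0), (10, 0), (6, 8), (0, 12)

Evaluate the objective at each vertex of the feasible region:
  z(0, 0) = 0
  z(10, 0) = 60
  z(6, 8) = 76  ←
  z(0, 12) = 60
The maximum is at x1 = 6, x2 = 8.

(6, 8)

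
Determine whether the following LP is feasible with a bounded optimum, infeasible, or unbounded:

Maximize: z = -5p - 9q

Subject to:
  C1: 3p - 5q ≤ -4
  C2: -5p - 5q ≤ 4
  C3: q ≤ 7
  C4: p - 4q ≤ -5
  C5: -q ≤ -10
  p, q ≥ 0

Infeasible (no feasible solution exists)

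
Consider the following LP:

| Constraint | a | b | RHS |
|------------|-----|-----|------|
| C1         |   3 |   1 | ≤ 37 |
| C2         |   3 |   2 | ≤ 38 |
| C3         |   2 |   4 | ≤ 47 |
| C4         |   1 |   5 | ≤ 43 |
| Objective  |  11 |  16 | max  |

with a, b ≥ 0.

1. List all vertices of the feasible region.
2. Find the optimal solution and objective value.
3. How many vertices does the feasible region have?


1. (0, 0), (12.33, 0), (12, 1), (8, 7), (0, 8.6)
2. a = 8, b = 7, z = 200
3. 5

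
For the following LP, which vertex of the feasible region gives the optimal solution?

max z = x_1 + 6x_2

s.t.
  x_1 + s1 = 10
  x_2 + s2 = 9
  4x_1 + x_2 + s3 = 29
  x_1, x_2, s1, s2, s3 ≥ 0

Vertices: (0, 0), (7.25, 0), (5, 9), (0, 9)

Evaluate the objective at each vertex of the feasible region:
  z(0, 0) = 0
  z(7.25, 0) = 7.25
  z(5, 9) = 59  ←
  z(0, 9) = 54
The maximum is at x_1 = 5, x_2 = 9.

(5, 9)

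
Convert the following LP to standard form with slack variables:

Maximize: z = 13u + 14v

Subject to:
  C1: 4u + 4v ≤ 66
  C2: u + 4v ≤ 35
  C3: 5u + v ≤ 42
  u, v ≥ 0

max z = 13u + 14v

s.t.
  4u + 4v + s1 = 66
  u + 4v + s2 = 35
  5u + v + s3 = 42
  u, v, s1, s2, s3 ≥ 0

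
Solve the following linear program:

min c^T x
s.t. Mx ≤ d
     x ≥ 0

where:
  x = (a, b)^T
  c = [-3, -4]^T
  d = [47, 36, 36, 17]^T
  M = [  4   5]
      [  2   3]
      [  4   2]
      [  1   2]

Evaluate the objective at each vertex of the feasible region:
  z(0, 0) = 0
  z(9, 0) = -27
  z(7.167, 3.667) = -36.17
  z(3, 7) = -37  ←
  z(0, 8.5) = -34
The minimum is at a = 3, b = 7.

a = 3, b = 7, z = -37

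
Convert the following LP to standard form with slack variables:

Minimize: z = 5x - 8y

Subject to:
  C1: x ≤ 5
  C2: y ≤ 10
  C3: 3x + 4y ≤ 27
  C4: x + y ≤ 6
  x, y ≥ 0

min z = 5x - 8y

s.t.
  x + s1 = 5
  y + s2 = 10
  3x + 4y + s3 = 27
  x + y + s4 = 6
  x, y, s1, s2, s3, s4 ≥ 0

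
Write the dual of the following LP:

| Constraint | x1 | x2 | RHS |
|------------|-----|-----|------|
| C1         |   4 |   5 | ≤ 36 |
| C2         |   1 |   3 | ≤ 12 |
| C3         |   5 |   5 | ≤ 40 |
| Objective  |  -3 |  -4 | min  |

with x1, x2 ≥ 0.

Primal min cᵀx s.t. Ax ≤ b, x ≥ 0  →  Dual max −bᵀy s.t. Aᵀy ≥ −c, y ≥ 0.

Maximize: z = -36y1 - 12y2 - 40y3

Subject to:
  4y1 + y2 + 5y3 ≥ 3
  5y1 + 3y2 + 5y3 ≥ 4
  y1, y2, y3 ≥ 0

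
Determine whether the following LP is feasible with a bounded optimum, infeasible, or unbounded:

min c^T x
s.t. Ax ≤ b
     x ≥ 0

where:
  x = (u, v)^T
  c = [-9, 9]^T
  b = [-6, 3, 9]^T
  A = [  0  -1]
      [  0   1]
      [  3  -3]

Infeasible (no feasible solution exists)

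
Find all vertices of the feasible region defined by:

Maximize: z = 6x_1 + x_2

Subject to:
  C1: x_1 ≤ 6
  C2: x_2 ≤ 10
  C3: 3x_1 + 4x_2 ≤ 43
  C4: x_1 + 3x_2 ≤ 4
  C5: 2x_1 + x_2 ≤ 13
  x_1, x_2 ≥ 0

(0, 0), (4, 0), (0, 1.333)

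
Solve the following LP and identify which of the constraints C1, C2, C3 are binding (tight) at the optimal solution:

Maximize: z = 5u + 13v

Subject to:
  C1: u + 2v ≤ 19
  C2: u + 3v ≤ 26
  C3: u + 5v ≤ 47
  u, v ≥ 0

At u = 5, v = 7, compute slack b - a·x for each constraint:
  C1: 19 − 19 = 0  (binding)
  C2: 26 − 26 = 0  (binding)
  C3: 47 − 40 = 7  (slack)

Optimal: u = 5, v = 7
Binding: C1, C2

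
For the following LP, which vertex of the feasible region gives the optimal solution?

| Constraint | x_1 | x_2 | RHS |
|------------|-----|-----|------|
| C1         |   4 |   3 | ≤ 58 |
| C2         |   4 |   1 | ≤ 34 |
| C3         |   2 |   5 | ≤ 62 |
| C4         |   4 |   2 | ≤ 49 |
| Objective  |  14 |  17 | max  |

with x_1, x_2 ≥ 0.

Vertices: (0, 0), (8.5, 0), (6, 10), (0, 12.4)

Evaluate the objective at each vertex of the feasible region:
  z(0, 0) = 0
  z(8.5, 0) = 119
  z(6, 10) = 254  ←
  z(0, 12.4) = 210.8
The maximum is at x_1 = 6, x_2 = 10.

(6, 10)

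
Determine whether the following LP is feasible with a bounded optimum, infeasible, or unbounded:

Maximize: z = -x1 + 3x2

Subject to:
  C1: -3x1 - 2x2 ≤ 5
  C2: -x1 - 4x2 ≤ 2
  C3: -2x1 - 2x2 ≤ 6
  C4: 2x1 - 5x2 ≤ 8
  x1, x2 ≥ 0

Unbounded (objective can increase without bound)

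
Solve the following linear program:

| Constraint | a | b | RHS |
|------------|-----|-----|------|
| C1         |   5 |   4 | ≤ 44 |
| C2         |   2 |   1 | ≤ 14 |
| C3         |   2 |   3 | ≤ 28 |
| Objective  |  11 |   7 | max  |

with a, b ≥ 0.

Evaluate the objective at each vertex of the feasible region:
  z(0, 0) = 0
  z(7, 0) = 77
  z(4, 6) = 86  ←
  z(2.857, 7.429) = 83.43
  z(0, 9.333) = 65.33
The maximum is at a = 4, b = 6.

a = 4, b = 6, z = 86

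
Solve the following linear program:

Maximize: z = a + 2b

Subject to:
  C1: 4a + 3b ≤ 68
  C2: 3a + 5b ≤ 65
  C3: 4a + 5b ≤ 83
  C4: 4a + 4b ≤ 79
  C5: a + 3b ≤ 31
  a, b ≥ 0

Evaluate the objective at each vertex of the feasible region:
  z(0, 0) = 0
  z(17, 0) = 17
  z(13.18, 5.091) = 23.36
  z(10, 7) = 24  ←
  z(0, 10.33) = 20.67
The maximum is at a = 10, b = 7.

a = 10, b = 7, z = 24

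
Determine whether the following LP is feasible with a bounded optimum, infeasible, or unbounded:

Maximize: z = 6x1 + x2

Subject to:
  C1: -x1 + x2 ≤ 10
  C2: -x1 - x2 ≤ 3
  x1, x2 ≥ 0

Unbounded (objective can increase without bound)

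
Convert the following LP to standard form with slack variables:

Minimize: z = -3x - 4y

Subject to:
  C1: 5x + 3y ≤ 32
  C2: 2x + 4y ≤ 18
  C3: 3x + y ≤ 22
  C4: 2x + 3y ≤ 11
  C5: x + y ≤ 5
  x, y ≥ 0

min z = -3x - 4y

s.t.
  5x + 3y + s1 = 32
  2x + 4y + s2 = 18
  3x + y + s3 = 22
  2x + 3y + s4 = 11
  x + y + s5 = 5
  x, y, s1, s2, s3, s4, s5 ≥ 0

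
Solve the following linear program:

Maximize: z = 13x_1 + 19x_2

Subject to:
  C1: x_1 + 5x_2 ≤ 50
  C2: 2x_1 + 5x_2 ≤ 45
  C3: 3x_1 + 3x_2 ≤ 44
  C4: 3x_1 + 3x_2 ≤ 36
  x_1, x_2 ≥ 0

Evaluate the objective at each vertex of the feasible region:
  z(0, 0) = 0
  z(12, 0) = 156
  z(5, 7) = 198  ←
  z(0, 9) = 171
The maximum is at x_1 = 5, x_2 = 7.

x_1 = 5, x_2 = 7, z = 198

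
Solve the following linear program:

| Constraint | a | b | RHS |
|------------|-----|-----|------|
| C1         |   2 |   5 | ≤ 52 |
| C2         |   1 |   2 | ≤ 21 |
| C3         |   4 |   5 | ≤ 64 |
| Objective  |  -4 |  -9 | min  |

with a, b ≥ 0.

Evaluate the objective at each vertex of the feasible region:
  z(0, 0) = 0
  z(16, 0) = -64
  z(7.667, 6.667) = -90.67
  z(1, 10) = -94  ←
  z(0, 10.4) = -93.6
The minimum is at a = 1, b = 10.

a = 1, b = 10, z = -94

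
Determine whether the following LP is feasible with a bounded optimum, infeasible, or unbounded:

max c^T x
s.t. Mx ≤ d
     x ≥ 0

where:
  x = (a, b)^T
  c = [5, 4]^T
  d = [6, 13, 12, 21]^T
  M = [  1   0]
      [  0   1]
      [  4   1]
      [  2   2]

Feasible with a bounded optimal solution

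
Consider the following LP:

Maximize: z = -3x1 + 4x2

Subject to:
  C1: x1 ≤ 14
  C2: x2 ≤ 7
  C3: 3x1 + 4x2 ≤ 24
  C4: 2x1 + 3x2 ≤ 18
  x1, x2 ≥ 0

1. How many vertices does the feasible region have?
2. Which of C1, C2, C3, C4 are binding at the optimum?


1. 3
2. C3, C4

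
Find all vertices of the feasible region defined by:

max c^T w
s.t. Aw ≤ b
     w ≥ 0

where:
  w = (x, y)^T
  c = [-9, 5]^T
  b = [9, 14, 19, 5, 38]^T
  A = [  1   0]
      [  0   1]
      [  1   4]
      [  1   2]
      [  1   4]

(0, 0), (5, 0), (0, 2.5)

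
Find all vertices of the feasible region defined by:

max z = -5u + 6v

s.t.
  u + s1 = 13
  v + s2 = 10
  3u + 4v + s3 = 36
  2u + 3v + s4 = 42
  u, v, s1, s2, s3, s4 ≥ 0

(0, 0), (12, 0), (0, 9)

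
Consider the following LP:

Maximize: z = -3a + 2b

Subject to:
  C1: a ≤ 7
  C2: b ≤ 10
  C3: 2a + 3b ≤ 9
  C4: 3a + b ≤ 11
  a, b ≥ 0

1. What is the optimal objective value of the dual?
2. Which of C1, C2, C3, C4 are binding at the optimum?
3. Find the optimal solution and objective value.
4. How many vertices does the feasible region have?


1. 6
2. C3
3. a = 0, b = 3, z = 6
4. 4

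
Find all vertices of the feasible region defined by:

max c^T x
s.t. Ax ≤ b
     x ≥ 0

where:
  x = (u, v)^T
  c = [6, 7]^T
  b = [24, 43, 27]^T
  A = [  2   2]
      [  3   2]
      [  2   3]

(0, 0), (12, 0), (9, 3), (0, 9)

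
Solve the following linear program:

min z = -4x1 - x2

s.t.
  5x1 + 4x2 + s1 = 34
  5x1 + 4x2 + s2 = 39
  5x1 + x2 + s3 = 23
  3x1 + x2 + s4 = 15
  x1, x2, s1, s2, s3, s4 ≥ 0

Evaluate the objective at each vertex of the feasible region:
  z(0, 0) = 0
  z(4.6, 0) = -18.4
  z(4, 3) = -19  ←
  z(3.714, 3.857) = -18.71
  z(0, 8.5) = -8.5
The minimum is at x1 = 4, x2 = 3.

x1 = 4, x2 = 3, z = -19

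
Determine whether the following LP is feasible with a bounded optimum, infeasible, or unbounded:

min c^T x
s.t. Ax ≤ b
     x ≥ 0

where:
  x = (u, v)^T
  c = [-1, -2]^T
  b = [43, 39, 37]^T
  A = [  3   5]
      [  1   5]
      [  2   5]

Feasible with a bounded optimal solution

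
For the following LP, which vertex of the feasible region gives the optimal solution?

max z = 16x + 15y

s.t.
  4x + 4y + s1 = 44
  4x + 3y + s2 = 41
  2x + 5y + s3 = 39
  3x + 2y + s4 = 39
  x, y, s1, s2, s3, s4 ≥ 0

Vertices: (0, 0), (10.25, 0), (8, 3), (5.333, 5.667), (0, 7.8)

Evaluate the objective at each vertex of the feasible region:
  z(0, 0) = 0
  z(10.25, 0) = 164
  z(8, 3) = 173  ←
  z(5.333, 5.667) = 170.3
  z(0, 7.8) = 117
The maximum is at x = 8, y = 3.

(8, 3)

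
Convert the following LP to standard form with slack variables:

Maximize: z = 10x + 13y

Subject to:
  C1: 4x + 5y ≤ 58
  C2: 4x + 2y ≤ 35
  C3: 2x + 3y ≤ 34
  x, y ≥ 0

max z = 10x + 13y

s.t.
  4x + 5y + s1 = 58
  4x + 2y + s2 = 35
  2x + 3y + s3 = 34
  x, y, s1, s2, s3 ≥ 0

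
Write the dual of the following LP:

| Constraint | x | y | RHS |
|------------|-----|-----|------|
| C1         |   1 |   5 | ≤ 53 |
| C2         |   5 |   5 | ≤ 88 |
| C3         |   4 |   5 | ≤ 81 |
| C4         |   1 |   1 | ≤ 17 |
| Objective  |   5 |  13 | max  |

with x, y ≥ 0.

Primal max cᵀx s.t. Ax ≤ b, x ≥ 0  →  Dual min bᵀy s.t. Aᵀy ≥ c, y ≥ 0.

Minimize: z = 53y1 + 88y2 + 81y3 + 17y4

Subject to:
  y1 + 5y2 + 4y3 + y4 ≥ 5
  5y1 + 5y2 + 5y3 + y4 ≥ 13
  y1, y2, y3, y4 ≥ 0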